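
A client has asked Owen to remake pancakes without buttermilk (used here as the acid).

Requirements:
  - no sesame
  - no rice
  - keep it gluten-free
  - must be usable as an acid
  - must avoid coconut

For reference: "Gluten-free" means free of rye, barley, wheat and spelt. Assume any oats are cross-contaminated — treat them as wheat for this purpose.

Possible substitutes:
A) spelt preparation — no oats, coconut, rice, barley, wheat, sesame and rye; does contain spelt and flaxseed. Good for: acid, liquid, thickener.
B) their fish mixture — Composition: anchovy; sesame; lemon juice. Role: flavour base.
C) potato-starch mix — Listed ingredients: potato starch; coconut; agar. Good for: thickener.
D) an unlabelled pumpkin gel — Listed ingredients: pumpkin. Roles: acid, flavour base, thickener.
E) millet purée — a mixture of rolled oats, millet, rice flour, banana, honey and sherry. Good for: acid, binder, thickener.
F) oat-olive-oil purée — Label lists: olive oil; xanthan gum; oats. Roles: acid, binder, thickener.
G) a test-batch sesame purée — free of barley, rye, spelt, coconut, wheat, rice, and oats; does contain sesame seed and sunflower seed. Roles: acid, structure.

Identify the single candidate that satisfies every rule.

D

A: has spelt, so not gluten-free — no
B: not usable as an acid; has sesame, so not sesame-free — out
C: not usable as an acid; has coconut, so not coconut-free — no
D: works as an acid, no coconut, no sesame — valid
E: has rolled oats, so not gluten-free; has rice flour, so not rice-free — reject
F: has oats, so not gluten-free — no
G: has sesame seed, so not sesame-free — no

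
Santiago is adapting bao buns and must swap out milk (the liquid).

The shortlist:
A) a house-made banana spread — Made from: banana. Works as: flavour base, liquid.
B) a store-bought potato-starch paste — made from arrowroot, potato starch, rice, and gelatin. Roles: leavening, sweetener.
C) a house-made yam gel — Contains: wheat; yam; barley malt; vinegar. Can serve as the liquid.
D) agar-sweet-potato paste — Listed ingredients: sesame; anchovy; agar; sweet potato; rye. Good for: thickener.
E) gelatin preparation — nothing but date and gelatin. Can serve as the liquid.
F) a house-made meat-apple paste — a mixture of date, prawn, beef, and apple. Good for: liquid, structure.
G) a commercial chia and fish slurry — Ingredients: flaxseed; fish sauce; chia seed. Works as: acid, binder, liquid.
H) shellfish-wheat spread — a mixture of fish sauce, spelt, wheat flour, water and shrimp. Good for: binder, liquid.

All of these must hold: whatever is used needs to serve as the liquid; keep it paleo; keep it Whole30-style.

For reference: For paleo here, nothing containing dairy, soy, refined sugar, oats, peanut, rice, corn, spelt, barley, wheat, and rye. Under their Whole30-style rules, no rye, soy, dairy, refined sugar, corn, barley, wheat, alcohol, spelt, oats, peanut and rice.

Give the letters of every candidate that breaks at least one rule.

A: every rule checks out — OK
B: not usable as a liquid; has rice, so not paleo (and 1 more) — no
C: has barley malt, so not paleo; has barley malt, so not Whole30-style — reject
D: not usable as a liquid; has rye, so not paleo (and 1 more) — no
E: Whole30-style, paleo — OK
F: nothing on the exclusion list — OK
G: paleo, Whole30-style — valid
H: has spelt, so not paleo; has spelt, so not Whole30-style — out

B, C, D, H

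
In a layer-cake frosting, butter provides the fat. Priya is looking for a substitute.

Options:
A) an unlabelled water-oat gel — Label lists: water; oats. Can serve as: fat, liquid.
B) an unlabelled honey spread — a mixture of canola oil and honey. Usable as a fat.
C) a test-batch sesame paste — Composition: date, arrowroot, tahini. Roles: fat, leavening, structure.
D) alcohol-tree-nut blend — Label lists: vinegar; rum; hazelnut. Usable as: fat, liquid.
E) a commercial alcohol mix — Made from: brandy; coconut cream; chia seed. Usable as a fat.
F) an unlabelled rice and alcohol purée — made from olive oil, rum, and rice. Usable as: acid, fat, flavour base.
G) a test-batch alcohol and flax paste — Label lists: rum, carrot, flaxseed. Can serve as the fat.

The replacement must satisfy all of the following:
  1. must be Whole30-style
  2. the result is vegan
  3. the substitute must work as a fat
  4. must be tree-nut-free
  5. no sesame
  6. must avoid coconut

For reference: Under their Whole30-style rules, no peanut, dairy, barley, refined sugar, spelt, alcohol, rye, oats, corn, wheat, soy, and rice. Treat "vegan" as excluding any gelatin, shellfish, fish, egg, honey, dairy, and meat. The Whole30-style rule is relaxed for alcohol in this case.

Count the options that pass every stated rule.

1

A: has oats, so not Whole30-style — reject
B: has honey, so not vegan — out
C: has tahini, so not sesame-free — no
D: has hazelnut, so not tree-nut-free — out
E: has coconut cream, so not coconut-free — reject
F: has rice, so not Whole30-style — reject
G: alcohol is permitted under the Whole30-style carve-out; nothing else excluded — OK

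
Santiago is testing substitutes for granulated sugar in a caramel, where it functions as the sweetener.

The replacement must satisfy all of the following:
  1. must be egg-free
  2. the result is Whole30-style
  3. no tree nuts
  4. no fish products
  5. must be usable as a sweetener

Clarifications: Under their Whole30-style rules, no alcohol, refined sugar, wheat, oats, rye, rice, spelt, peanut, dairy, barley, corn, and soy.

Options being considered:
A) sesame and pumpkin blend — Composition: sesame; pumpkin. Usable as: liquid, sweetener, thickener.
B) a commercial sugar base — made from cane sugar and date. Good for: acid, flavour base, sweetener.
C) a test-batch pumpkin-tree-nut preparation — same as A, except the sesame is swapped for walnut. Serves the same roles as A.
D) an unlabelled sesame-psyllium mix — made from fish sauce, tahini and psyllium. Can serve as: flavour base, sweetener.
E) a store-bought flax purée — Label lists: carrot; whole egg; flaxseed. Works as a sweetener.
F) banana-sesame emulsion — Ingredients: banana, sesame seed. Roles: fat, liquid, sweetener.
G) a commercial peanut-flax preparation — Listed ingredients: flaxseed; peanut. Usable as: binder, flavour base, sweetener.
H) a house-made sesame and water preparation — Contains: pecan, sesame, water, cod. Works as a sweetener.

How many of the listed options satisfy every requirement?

A: only sesame and pumpkin; none excluded — valid
B: has cane sugar, so not Whole30-style — reject
C: has walnut, so not tree-nut-free — no
D: has fish sauce, so not fish-free — reject
E: has whole egg, so not egg-free — out
F: no egg, no fish — OK
G: has peanut, so not Whole30-style — no
H: has pecan, so not tree-nut-free; has cod, so not fish-free — no

2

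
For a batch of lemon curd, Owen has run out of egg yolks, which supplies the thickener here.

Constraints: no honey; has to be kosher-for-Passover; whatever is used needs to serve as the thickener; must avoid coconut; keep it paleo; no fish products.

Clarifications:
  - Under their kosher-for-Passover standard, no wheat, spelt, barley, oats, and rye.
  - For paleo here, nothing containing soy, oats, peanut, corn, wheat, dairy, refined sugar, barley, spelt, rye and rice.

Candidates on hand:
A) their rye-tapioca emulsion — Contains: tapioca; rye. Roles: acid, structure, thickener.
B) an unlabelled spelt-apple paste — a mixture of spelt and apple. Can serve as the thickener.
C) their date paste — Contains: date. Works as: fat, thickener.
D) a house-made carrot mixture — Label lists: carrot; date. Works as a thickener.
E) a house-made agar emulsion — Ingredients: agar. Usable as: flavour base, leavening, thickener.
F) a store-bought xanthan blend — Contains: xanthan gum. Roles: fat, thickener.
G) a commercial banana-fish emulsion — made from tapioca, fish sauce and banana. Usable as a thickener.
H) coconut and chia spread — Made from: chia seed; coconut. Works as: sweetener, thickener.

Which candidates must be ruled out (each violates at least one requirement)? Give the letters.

A, B, G, H

A: has rye, so not kosher-for-Passover; has rye, so not paleo — out
B: has spelt, so not kosher-for-Passover; has spelt, so not paleo — no
C: only date; none excluded — valid
D: works as a thickener, kosher-for-Passover, no fish — keep
E: works as a thickener, no honey, paleo — valid
F: only xanthan gum; none excluded — OK
G: has fish sauce, so not fish-free — reject
H: has coconut, so not coconut-free — out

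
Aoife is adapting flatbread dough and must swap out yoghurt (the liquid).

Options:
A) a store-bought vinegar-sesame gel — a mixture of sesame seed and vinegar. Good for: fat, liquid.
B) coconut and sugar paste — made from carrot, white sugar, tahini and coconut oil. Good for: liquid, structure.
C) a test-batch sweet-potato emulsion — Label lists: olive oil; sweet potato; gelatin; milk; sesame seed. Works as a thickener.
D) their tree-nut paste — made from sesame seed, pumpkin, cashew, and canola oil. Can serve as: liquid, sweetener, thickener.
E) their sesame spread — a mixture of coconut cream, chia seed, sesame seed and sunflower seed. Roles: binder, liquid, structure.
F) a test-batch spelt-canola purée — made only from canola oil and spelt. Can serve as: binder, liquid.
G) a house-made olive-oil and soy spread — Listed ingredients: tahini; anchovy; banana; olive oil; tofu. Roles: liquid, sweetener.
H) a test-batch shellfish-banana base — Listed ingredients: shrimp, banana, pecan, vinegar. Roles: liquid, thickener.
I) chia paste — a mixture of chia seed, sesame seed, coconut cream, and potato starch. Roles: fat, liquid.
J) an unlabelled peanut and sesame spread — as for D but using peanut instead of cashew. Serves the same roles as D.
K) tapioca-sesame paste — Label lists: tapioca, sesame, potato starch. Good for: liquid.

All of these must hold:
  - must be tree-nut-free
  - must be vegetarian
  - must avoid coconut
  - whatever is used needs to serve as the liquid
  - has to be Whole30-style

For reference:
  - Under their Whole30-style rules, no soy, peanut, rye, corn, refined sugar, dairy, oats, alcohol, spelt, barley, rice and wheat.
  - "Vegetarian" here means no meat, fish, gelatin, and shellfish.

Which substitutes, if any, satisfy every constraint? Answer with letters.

A: works as a liquid, no tree nuts, vegetarian — OK
B: has white sugar, so not Whole30-style; has coconut oil, so not coconut-free — reject
C: not usable as a liquid; has milk, so not Whole30-style (and 1 more) — out
D: has cashew, so not tree-nut-free — no
E: has coconut cream, so not coconut-free — no
F: has spelt, so not Whole30-style — reject
G: has tofu, so not Whole30-style; has anchovy, so not vegetarian — reject
H: has shrimp, so not vegetarian; has pecan, so not tree-nut-free — no
I: has coconut cream, so not coconut-free — no
J: has peanut, so not Whole30-style — no
K: nothing on the exclusion list — keep

A, K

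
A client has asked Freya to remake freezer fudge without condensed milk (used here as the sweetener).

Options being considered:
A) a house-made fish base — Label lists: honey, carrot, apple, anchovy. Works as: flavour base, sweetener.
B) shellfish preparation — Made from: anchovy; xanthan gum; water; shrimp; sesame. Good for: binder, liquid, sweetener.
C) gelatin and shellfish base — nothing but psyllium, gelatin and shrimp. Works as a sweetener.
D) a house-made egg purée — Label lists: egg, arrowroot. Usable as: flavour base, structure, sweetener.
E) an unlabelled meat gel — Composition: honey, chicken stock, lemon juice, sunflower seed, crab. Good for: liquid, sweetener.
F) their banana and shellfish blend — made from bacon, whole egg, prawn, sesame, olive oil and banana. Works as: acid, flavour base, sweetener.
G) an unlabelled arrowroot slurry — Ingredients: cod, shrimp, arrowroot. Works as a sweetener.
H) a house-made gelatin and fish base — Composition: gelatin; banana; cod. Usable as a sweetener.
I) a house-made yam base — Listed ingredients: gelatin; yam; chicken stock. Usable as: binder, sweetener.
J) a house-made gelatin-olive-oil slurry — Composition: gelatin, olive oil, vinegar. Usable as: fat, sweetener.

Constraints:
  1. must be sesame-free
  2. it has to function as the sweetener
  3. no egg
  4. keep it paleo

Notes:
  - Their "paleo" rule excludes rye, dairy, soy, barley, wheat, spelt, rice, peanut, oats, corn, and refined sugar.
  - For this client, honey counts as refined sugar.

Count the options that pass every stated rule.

A: has honey, so not paleo — reject
B: has sesame, so not sesame-free — no
C: only gelatin, shrimp and psyllium; none excluded — keep
D: has egg, so not egg-free — no
E: has honey, so not paleo — no
F: has sesame, so not sesame-free; has whole egg, so not egg-free — out
G: every rule checks out — OK
H: nothing on the exclusion list — OK
I: every rule checks out — valid
J: only gelatin, vinegar and olive oil; none excluded — valid

5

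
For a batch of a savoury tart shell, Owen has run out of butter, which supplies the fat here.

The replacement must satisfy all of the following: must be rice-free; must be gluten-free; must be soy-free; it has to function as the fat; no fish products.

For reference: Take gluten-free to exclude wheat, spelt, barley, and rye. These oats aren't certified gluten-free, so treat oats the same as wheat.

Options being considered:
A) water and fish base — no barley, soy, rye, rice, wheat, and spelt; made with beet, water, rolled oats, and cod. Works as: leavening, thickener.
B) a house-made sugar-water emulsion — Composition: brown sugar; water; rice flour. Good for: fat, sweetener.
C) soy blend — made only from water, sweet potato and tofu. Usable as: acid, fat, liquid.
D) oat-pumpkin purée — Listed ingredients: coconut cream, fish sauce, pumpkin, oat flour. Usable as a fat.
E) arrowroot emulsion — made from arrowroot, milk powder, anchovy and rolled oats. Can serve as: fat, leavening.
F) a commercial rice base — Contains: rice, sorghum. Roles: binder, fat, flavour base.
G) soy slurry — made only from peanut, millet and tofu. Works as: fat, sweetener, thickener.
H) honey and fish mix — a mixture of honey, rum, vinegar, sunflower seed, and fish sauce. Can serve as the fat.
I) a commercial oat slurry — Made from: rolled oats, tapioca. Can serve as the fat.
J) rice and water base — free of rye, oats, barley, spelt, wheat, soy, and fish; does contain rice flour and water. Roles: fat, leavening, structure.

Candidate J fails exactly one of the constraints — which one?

usable as a fat: satisfied
gluten-free: satisfied
rice-free: has rice flour — fails
soy-free: satisfied
fish-free: satisfied

rice-free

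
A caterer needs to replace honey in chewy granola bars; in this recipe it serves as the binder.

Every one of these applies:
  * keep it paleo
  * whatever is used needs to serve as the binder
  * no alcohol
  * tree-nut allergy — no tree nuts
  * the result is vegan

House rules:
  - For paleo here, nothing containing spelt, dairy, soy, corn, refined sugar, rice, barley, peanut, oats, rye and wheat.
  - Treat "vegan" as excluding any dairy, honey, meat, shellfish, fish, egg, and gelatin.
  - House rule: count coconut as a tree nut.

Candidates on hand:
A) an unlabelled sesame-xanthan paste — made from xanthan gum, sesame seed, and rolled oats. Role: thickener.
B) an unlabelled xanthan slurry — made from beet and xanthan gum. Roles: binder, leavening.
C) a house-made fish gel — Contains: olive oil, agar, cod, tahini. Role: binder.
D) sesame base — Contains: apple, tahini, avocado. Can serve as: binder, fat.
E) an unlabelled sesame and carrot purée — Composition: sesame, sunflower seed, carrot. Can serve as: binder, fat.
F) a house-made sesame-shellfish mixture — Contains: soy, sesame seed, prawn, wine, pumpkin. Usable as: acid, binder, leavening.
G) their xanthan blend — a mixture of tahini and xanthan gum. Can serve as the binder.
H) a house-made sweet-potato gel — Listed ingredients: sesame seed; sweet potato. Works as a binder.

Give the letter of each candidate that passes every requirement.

B, D, E, G, H

A: not usable as a binder; has rolled oats, so not paleo — out
B: works as a binder, no alcohol, vegan — OK
C: has cod, so not vegan — reject
D: only tahini, avocado and apple; none excluded — OK
E: every rule checks out — OK
F: has soy, so not paleo; has prawn, so not vegan (and 1 more) — reject
G: all constraints satisfied — valid
H: only sesame seed and sweet potato; none excluded — valid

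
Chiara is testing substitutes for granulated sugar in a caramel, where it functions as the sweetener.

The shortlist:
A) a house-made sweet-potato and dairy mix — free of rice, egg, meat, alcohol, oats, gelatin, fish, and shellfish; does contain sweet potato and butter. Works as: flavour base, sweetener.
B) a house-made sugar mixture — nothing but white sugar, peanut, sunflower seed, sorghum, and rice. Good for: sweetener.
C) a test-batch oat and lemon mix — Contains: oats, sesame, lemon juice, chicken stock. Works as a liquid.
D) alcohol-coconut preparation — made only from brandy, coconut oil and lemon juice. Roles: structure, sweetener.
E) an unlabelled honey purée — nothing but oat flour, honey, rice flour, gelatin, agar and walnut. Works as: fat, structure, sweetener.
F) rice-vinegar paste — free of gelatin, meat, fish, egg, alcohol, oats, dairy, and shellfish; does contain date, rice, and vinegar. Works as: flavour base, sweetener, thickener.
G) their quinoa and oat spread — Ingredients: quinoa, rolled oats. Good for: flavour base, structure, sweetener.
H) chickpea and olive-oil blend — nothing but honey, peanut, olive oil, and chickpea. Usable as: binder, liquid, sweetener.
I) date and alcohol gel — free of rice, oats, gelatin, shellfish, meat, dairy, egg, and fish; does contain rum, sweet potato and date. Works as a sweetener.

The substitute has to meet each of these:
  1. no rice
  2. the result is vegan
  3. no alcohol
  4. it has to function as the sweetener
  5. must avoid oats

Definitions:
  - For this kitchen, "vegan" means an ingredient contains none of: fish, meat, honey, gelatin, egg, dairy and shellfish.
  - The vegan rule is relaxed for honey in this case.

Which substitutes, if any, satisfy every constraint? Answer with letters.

H

A: has butter, so not vegan — out
B: has rice, so not rice-free — no
C: not usable as a sweetener; has chicken stock, so not vegan (and 1 more) — no
D: has brandy, so not alcohol-free — no
E: has gelatin, so not vegan; has rice flour, so not rice-free (and 1 more) — reject
F: has rice, so not rice-free — out
G: has rolled oats, so not oat-free — reject
H: honey is permitted under the vegan carve-out; nothing else excluded — valid
I: has rum, so not alcohol-free — out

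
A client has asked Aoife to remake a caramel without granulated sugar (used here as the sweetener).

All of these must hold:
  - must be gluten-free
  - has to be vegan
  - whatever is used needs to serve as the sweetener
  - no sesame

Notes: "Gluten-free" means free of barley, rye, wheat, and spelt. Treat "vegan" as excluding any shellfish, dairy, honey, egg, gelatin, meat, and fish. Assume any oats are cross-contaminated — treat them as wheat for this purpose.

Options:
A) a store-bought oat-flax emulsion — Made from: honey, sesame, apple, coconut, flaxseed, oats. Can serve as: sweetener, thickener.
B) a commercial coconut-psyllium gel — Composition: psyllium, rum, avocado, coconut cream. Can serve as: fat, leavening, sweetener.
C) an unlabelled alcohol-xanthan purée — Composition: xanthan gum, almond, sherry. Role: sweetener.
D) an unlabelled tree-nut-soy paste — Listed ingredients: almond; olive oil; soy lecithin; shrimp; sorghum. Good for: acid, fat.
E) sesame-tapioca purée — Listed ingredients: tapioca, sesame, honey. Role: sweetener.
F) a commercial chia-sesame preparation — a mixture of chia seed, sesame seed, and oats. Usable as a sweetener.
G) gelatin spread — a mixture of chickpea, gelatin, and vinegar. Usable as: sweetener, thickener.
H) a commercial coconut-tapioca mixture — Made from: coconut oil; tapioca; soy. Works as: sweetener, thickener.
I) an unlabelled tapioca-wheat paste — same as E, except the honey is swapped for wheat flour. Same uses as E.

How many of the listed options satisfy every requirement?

A: has oats, so not gluten-free; has honey, so not vegan (and 1 more) — reject
B: rum and coconut cream etc. — none of it excluded — OK
C: only sherry, almond, and xanthan gum; none excluded — OK
D: not usable as a sweetener; has shrimp, so not vegan — no
E: has honey, so not vegan; has sesame, so not sesame-free — reject
F: has oats, so not gluten-free; has sesame seed, so not sesame-free — no
G: has gelatin, so not vegan — out
H: nothing on the exclusion list — OK
I: has wheat flour, so not gluten-free; has sesame, so not sesame-free — out

3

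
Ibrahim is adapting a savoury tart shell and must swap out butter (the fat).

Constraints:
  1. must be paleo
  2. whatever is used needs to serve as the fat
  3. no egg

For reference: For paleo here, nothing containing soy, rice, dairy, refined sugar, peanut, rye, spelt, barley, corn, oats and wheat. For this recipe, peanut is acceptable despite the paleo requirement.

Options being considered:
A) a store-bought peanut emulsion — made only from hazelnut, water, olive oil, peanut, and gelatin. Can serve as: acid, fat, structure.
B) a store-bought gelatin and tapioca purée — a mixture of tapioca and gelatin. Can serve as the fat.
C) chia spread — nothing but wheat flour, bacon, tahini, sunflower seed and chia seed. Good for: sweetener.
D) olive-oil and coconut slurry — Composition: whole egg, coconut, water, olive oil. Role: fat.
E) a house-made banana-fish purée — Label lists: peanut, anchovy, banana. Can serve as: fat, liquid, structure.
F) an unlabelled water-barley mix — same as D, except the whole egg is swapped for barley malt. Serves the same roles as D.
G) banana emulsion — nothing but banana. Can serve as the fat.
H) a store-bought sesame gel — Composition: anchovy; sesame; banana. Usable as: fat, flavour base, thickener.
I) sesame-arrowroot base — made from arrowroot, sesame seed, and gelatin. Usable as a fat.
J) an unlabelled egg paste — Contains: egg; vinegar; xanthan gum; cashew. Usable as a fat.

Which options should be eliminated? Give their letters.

A: peanut is permitted under the paleo carve-out; nothing else excluded — OK
B: nothing on the exclusion list — OK
C: not usable as a fat; has wheat flour, so not paleo — no
D: has whole egg, so not egg-free — no
E: peanut is permitted under the paleo carve-out; nothing else excluded — keep
F: has barley malt, so not paleo — no
G: every rule checks out — OK
H: every rule checks out — valid
I: only gelatin, sesame seed, and arrowroot; none excluded — keep
J: has egg, so not egg-free — reject

C, D, F, J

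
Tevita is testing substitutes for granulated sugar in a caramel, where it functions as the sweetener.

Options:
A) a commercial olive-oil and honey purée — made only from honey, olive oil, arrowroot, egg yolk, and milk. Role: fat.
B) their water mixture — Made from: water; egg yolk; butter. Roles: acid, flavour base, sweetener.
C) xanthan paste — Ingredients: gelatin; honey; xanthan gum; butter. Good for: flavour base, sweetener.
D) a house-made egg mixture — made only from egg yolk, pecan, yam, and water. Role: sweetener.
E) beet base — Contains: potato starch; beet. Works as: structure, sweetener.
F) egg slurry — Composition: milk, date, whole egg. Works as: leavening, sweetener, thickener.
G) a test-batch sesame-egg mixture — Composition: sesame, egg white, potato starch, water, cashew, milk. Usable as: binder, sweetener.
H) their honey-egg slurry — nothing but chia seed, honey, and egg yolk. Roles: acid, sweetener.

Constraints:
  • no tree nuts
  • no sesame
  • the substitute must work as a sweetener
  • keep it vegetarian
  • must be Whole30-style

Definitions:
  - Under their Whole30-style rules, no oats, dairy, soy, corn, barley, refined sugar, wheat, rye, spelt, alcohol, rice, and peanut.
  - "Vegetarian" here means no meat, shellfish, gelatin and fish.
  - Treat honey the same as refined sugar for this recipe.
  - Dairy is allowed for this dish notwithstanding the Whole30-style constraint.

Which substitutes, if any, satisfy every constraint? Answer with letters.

B, E, F

A: not usable as a sweetener; has honey, so not Whole30-style — reject
B: dairy is permitted under the Whole30-style carve-out; nothing else excluded — valid
C: has honey, so not Whole30-style; has gelatin, so not vegetarian — out
D: has pecan, so not tree-nut-free — out
E: only beet and potato starch; none excluded — valid
F: dairy is permitted under the Whole30-style carve-out; nothing else excluded — OK
G: has cashew, so not tree-nut-free; has sesame, so not sesame-free — reject
H: has honey, so not Whole30-style — out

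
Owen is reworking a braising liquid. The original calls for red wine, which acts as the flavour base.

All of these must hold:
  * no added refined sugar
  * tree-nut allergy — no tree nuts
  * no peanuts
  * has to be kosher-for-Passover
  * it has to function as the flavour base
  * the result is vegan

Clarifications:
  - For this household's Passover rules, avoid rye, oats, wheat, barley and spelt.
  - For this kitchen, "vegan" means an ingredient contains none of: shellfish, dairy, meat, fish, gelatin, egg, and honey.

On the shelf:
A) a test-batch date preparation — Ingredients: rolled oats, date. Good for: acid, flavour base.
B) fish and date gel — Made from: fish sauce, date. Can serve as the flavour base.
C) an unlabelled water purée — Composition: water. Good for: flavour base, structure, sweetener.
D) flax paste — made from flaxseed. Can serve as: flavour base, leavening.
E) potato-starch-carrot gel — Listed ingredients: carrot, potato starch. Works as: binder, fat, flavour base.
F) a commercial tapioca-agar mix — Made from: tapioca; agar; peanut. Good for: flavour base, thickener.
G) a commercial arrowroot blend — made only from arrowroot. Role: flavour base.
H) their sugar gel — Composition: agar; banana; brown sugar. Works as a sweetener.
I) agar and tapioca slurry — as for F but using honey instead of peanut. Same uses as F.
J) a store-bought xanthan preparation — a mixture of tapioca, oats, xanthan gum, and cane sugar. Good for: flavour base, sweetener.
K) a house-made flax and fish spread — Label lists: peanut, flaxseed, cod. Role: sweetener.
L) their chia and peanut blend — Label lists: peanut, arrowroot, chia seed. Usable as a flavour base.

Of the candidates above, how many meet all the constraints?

4

A: has rolled oats, so not kosher-for-Passover — no
B: has fish sauce, so not vegan — reject
C: nothing on the exclusion list — valid
D: works as a flavour base, no tree nuts, no refined sugar — keep
E: only potato starch and carrot; none excluded — OK
F: has peanut, so not peanut-free — out
G: every rule checks out — keep
H: not usable as a flavour base; has brown sugar, so not no-added-sugar — out
I: has honey, so not vegan — out
J: has oats, so not kosher-for-Passover; has cane sugar, so not no-added-sugar — no
K: not usable as a flavour base; has cod, so not vegan (and 1 more) — reject
L: has peanut, so not peanut-free — no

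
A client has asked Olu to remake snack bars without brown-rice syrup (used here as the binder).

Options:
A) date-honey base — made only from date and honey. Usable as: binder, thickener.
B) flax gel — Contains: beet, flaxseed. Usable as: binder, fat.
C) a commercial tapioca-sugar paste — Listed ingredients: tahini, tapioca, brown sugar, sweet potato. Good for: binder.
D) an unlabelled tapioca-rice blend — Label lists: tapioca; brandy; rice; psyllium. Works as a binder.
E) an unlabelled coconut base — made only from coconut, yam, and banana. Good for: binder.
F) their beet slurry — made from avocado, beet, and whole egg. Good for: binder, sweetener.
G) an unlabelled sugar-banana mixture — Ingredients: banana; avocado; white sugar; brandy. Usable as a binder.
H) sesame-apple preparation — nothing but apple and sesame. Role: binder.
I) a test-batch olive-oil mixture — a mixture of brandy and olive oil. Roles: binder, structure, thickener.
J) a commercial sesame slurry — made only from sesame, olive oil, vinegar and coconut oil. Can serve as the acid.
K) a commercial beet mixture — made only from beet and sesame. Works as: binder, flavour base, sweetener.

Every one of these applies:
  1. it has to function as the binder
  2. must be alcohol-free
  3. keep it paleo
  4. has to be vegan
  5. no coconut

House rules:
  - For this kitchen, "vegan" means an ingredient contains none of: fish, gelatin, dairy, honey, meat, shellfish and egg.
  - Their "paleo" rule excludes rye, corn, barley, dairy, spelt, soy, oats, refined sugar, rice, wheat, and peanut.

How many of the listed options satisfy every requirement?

A: has honey, so not vegan — no
B: all constraints satisfied — keep
C: has brown sugar, so not paleo — reject
D: has rice, so not paleo; has brandy, so not alcohol-free — out
E: has coconut, so not coconut-free — reject
F: has whole egg, so not vegan — reject
G: has white sugar, so not paleo; has brandy, so not alcohol-free — no
H: works as a binder, vegan, no coconut — OK
I: has brandy, so not alcohol-free — reject
J: not usable as a binder; has coconut oil, so not coconut-free — reject
K: paleo, vegan — OK

3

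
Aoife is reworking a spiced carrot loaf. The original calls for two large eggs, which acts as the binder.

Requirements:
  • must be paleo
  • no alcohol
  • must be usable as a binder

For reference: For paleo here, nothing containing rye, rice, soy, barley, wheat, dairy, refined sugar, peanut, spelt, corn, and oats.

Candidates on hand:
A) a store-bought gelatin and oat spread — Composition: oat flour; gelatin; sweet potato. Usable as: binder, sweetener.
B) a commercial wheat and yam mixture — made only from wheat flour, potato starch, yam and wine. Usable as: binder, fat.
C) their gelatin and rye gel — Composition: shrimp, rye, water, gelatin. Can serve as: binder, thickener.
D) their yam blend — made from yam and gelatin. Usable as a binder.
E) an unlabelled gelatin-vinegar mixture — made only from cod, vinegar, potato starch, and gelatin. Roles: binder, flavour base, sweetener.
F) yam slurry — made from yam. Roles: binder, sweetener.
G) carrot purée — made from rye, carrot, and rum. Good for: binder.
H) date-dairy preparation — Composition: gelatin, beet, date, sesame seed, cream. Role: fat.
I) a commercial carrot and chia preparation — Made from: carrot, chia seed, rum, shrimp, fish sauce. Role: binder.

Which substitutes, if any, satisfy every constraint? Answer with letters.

A: has oat flour, so not paleo — out
B: has wheat flour, so not paleo; has wine, so not alcohol-free — reject
C: has rye, so not paleo — reject
D: only gelatin and yam; none excluded — valid
E: works as a binder, no alcohol, paleo — OK
F: no alcohol, paleo — keep
G: has rye, so not paleo; has rum, so not alcohol-free — reject
H: not usable as a binder; has cream, so not paleo — reject
I: has rum, so not alcohol-free — no

D, E, F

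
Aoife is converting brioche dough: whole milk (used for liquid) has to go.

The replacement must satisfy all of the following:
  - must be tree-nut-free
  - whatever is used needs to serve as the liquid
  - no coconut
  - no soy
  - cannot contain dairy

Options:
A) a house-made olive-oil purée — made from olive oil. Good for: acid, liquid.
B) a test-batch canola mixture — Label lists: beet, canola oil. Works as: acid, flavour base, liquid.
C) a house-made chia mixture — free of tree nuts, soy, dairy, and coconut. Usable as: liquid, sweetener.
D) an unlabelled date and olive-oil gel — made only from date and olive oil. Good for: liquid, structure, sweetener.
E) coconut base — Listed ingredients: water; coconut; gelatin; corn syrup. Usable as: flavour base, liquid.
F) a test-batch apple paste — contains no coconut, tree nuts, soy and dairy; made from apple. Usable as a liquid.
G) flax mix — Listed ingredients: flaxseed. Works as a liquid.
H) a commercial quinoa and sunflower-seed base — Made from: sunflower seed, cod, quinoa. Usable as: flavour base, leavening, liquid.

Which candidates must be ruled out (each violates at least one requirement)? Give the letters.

A: works as a liquid, no coconut, no soy — keep
B: only beet and canola oil; none excluded — keep
C: no coconut, no soy — valid
D: all constraints satisfied — keep
E: has coconut, so not coconut-free — out
F: no tree nuts, no dairy — keep
G: only flaxseed; none excluded — keep
H: nothing on the exclusion list — keep

E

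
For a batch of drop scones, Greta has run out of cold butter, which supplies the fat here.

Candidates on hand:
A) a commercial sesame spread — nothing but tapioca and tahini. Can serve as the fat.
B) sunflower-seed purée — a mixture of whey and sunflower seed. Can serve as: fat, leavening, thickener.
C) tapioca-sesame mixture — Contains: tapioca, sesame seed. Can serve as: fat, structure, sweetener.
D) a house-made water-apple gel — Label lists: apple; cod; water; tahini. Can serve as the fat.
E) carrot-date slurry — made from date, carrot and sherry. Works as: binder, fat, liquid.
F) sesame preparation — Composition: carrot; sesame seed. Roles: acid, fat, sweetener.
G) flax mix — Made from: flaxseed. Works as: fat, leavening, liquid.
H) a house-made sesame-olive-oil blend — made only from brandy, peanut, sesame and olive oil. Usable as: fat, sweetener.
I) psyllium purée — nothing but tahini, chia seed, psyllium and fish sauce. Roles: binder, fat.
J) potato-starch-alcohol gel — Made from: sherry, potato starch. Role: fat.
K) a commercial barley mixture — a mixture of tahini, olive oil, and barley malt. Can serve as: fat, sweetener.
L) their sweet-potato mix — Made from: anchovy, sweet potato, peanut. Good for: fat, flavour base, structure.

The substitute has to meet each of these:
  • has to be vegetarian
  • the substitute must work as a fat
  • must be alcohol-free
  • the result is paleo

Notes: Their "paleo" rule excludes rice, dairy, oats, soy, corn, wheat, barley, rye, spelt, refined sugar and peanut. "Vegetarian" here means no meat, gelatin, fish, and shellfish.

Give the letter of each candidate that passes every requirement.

A, C, F, G

A: works as a fat, no alcohol, paleo — valid
B: has whey, so not paleo — no
C: every rule checks out — keep
D: has cod, so not vegetarian — reject
E: has sherry, so not alcohol-free — no
F: no alcohol, vegetarian — OK
G: works as a fat, paleo, vegetarian — keep
H: has peanut, so not paleo; has brandy, so not alcohol-free — out
I: has fish sauce, so not vegetarian — out
J: has sherry, so not alcohol-free — no
K: has barley malt, so not paleo — no
L: has peanut, so not paleo; has anchovy, so not vegetarian — reject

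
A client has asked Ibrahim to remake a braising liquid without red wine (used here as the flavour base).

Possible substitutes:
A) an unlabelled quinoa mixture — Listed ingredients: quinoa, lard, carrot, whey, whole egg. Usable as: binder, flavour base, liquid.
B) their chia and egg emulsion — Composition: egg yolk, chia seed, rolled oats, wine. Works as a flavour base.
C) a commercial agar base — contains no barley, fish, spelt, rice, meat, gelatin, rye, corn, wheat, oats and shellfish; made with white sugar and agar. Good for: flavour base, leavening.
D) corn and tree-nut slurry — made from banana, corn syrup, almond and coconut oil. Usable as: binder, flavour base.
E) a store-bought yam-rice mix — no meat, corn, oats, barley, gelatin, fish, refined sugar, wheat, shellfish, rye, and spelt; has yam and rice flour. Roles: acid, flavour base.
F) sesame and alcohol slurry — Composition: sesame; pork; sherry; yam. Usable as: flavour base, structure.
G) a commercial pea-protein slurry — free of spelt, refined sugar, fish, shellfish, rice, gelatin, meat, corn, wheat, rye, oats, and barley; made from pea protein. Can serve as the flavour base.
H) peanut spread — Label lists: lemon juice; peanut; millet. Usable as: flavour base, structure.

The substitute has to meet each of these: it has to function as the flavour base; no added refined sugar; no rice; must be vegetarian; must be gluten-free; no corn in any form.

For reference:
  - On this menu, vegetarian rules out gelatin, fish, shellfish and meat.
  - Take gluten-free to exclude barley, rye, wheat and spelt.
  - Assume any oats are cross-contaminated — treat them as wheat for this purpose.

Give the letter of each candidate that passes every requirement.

A: has lard, so not vegetarian — no
B: has rolled oats, so not gluten-free — no
C: has white sugar, so not no-added-sugar — no
D: has corn syrup, so not corn-free — no
E: has rice flour, so not rice-free — out
F: has pork, so not vegetarian — out
G: no refined sugar, no rice — valid
H: no refined sugar, vegetarian — keep

G, H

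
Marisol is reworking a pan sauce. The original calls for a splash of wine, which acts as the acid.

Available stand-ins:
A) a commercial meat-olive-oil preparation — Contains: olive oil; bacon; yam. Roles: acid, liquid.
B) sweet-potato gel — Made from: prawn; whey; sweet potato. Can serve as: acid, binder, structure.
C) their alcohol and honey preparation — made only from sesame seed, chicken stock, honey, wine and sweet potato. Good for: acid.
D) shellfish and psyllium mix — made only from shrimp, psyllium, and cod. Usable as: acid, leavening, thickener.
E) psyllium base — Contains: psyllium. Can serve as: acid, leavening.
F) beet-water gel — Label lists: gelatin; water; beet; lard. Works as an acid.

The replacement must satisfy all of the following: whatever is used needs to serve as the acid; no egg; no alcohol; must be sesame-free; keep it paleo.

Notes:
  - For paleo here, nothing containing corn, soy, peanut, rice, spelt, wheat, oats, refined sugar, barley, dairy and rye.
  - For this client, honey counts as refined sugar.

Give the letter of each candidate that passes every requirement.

A: only bacon, yam, and olive oil; none excluded — keep
B: has whey, so not paleo — reject
C: has honey, so not paleo; has wine, so not alcohol-free (and 1 more) — out
D: only cod, shrimp and psyllium; none excluded — OK
E: nothing on the exclusion list — OK
F: no alcohol, paleo — keep

A, D, E, F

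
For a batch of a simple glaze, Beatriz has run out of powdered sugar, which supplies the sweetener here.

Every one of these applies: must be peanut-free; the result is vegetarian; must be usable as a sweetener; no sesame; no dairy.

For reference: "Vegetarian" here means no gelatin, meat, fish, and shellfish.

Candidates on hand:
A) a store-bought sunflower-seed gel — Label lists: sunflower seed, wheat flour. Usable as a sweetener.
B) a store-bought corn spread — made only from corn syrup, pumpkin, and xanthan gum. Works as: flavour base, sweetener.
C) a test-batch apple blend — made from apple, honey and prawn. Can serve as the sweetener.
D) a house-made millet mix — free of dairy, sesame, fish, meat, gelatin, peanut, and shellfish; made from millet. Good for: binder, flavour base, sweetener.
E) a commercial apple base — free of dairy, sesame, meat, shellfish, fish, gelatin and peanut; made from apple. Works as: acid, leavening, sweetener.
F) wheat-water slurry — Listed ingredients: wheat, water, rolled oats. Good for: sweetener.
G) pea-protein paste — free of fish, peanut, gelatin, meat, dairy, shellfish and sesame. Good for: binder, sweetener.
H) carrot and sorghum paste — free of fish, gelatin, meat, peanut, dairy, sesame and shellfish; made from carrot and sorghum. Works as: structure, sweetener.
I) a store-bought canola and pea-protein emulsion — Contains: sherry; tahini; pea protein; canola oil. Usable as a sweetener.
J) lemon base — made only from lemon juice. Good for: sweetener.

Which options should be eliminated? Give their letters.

C, I

A: all constraints satisfied — OK
B: only corn syrup, xanthan gum and pumpkin; none excluded — valid
C: has prawn, so not vegetarian — no
D: works as a sweetener, no dairy, no peanut — keep
E: no dairy, vegetarian — valid
F: only rolled oats, wheat and water; none excluded — OK
G: works as a sweetener, no peanut, no dairy — keep
H: no dairy, no sesame — keep
I: has tahini, so not sesame-free — no
J: works as a sweetener, no peanut, no sesame — keep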